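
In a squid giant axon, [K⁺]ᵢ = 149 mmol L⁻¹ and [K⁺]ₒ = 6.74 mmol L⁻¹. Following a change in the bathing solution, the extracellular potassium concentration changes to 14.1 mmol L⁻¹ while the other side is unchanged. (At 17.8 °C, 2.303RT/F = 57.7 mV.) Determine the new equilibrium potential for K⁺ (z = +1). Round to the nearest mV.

After the shift: [K⁺]_out = 14.1, [K⁺]_in = 149 mmol L⁻¹.
E_new = (57.7/1)·log₁₀(14.1/149) = 57.70 · (-1.0240) = -59.08 mV

-59 mV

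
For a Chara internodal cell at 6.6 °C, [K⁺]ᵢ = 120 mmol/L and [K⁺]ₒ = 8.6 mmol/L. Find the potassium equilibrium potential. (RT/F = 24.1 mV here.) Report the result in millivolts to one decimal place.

E = (24.1/z) · ln([K⁺]_out/[K⁺]_in) with z = +1.
= (24.1/1) · ln(8.6/120) = 24.10 · ln(0.07167)
= 24.10 · (-2.6357) = -63.52 mV

-63.5 mV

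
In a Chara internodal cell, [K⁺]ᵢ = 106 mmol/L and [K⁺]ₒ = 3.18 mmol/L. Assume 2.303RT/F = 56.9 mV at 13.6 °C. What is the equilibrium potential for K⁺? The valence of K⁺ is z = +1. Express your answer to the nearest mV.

E = (56.9/z) · log₁₀([K⁺]_out/[K⁺]_in) with z = +1.
= (56.9/1) · log₁₀(3.18/106) = 56.90 · log₁₀(0.03)
= 56.90 · (-1.5229) = -86.65 mV

-87 mV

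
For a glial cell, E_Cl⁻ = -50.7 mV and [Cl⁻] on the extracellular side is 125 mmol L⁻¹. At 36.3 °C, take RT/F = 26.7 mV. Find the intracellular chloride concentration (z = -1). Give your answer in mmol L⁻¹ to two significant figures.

Nernst: E = (26.7/-1) · ln([out]/[in]), so ln([out]/[in]) = -50.7 × -1 / 26.7 = 1.8989.
[out]/[in] = e^(1.8989) = 6.678.
[in] = 125 / 6.678 = 18.72 mmol L⁻¹.

19 mmol L⁻¹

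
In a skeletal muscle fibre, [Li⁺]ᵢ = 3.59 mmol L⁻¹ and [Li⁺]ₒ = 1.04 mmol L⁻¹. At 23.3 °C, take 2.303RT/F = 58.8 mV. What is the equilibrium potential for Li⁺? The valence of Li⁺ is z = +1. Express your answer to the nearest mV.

-32 mV

E = (58.8/z) · log₁₀([Li⁺]_out/[Li⁺]_in) with z = +1.
= (58.8/1) · log₁₀(1.04/3.59) = 58.80 · log₁₀(0.2897)
= 58.80 · (-0.5381) = -31.64 mV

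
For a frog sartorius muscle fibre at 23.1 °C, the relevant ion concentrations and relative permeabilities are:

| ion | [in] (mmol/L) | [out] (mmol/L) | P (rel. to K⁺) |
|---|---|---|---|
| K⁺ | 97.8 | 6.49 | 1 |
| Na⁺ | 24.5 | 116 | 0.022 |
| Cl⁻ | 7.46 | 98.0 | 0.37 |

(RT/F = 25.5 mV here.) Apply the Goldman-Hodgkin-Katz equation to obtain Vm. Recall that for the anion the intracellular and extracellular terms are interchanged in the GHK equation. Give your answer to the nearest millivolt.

-62 mV

Vm = 25.5 · ln[(Σ P·[cation]ₒ + Σ P·[anion]ᵢ) / (Σ P·[cation]ᵢ + Σ P·[anion]ₒ)]
Numerator = 1×6.49 + 0.022×116 + 0.37×7.46 = 11.8
Denominator = 1×97.8 + 0.022×24.5 + 0.37×98.0 = 134.6
Vm = 25.5 · ln(0.087684) = 25.5 × (-2.4340) = -62.07 mV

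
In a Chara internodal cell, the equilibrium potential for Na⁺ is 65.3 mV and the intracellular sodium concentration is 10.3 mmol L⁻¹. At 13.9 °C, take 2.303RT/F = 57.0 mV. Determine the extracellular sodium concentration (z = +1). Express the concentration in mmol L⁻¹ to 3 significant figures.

144 mmol L⁻¹

Nernst: E = (57.0/1) · log₁₀([out]/[in]), so log₁₀([out]/[in]) = 65.3 × 1 / 57.0 = 1.1456.
[out]/[in] = 10^(1.1456) = 13.98.
[out] = 13.98 × 10.3 = 144 mmol L⁻¹.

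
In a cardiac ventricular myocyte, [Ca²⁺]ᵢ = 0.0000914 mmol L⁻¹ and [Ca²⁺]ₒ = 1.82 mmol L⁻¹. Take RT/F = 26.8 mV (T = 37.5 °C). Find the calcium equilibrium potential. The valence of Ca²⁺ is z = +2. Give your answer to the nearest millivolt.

133 mV

E = (26.8/z) · ln([Ca²⁺]_out/[Ca²⁺]_in) with z = +2.
= (26.8/2) · ln(1.82/0.0000914) = 13.40 · ln(1.991e+04)
= 13.40 · (9.8991) = 132.65 mV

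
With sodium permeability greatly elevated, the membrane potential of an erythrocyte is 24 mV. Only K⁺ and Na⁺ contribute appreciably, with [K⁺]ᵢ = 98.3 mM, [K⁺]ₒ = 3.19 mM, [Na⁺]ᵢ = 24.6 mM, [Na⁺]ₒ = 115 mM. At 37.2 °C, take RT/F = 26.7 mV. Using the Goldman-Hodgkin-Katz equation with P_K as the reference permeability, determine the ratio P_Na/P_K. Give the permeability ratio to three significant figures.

4.37

Let α = P_Na/P_K. GHK: Vm = 26.7·ln[(Kₒ + α·Naₒ)/(Kᵢ + α·Naᵢ)].
e^(Vm/26.7) = e^(24.0/26.7) = 2.4568
So 2.4568·(Kᵢ + α·Naᵢ) = Kₒ + α·Naₒ → α = (2.4568·98.3 − 3.19) / (115.0 − 2.4568·24.6)
α = (241.5 − 3.19) / (115.0 − 60.44) = 238.3/54.56 = 4.368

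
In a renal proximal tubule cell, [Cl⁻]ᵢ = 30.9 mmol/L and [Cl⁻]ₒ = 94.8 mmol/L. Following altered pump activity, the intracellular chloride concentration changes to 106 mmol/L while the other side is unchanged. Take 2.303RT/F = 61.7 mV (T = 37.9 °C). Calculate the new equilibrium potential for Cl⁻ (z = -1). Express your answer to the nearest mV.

3 mV

After the shift: [Cl⁻]_out = 94.8, [Cl⁻]_in = 106 mmol/L.
E_new = (61.7/-1)·log₁₀(94.8/106) = -61.70 · (-0.0485) = 2.99 mV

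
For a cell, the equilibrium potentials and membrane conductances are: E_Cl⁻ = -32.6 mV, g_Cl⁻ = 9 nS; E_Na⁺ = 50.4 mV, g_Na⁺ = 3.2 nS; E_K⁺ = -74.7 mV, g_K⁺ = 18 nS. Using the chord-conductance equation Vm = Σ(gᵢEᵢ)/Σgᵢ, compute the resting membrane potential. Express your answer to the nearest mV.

-49 mV

Σ gᵢEᵢ = 9·(-32.6) + 3.2·(50.4) + 18·(-74.7) = -1476.72
Σ gᵢ = 9 + 3.2 + 18 = 30.2
Vm = -1476.72 / 30.2 = -48.90 mV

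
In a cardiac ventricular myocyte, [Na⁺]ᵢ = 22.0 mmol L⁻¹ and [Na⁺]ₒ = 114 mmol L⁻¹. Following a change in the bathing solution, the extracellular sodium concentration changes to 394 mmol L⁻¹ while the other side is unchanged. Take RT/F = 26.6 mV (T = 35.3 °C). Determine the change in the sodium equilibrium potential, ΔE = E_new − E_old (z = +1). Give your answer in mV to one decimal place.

33.0 mV

E_old = (26.6/1)·ln(114/22.0) = 43.76 mV
E_new = (26.6/1)·ln(394/22.0) = 76.75 mV
ΔE = 76.75 − (43.76) = 32.99 mV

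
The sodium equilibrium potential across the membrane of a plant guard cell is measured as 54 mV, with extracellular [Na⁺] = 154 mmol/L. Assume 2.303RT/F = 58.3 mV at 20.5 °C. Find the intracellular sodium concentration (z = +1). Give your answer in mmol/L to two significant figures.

18 mmol/L

Nernst: E = (58.3/1) · log₁₀([out]/[in]), so log₁₀([out]/[in]) = 54.0 × 1 / 58.3 = 0.9262.
[out]/[in] = 10^(0.9262) = 8.438.
[in] = 154 / 8.438 = 18.25 mmol/L.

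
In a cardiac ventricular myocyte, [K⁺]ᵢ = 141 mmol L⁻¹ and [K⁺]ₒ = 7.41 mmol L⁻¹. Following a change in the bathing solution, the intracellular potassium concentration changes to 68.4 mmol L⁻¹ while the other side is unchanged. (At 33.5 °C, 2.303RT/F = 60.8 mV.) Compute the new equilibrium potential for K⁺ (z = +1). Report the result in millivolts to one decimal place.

After the shift: [K⁺]_out = 7.41, [K⁺]_in = 68.4 mmol L⁻¹.
E_new = (60.8/1)·log₁₀(7.41/68.4) = 60.80 · (-0.9652) = -58.69 mV

-58.7 mV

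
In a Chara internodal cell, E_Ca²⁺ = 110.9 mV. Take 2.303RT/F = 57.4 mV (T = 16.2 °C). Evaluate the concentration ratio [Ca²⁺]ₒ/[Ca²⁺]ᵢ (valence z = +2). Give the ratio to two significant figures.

log₁₀([out]/[in]) = E·z/(57.4) = 110.9 × 2 / 57.4 = 3.8641
[out]/[in] = 10^(3.8641) = 7313

7300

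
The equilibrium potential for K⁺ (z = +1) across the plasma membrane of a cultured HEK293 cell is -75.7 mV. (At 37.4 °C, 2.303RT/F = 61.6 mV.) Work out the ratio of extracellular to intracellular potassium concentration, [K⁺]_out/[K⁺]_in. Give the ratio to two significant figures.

0.059

log₁₀([out]/[in]) = E·z/(61.6) = -75.7 × 1 / 61.6 = -1.2289
[out]/[in] = 10^(-1.2289) = 0.05903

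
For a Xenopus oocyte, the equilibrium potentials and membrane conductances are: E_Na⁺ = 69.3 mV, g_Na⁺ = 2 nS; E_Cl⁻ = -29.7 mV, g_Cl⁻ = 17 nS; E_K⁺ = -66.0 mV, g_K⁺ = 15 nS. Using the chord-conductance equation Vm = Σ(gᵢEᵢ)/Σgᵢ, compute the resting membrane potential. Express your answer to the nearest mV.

-40 mV

Σ gᵢEᵢ = 2·(69.3) + 17·(-29.7) + 15·(-66.0) = -1356.30
Σ gᵢ = 2 + 17 + 15 = 34
Vm = -1356.30 / 34 = -39.89 mV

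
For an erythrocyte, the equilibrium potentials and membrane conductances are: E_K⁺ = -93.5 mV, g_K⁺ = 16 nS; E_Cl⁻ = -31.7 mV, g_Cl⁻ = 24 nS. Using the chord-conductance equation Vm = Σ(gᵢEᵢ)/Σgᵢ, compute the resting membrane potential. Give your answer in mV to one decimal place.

Σ gᵢEᵢ = 16·(-93.5) + 24·(-31.7) = -2256.80
Σ gᵢ = 16 + 24 = 40
Vm = -2256.80 / 40 = -56.42 mV

-56.4 mV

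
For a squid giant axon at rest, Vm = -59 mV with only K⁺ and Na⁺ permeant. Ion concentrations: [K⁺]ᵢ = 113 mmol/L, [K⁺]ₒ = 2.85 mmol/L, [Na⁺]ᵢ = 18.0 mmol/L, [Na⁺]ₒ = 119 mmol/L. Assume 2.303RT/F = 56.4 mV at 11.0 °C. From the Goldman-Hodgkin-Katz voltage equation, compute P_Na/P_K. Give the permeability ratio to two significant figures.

Let α = P_Na/P_K. GHK: Vm = 56.4·log₁₀[(Kₒ + α·Naₒ)/(Kᵢ + α·Naᵢ)].
10^(Vm/56.4) = 10^(-59.0/56.4) = 0.089929
So 0.089929·(Kᵢ + α·Naᵢ) = Kₒ + α·Naₒ → α = (0.089929·113.0 − 2.85) / (119.0 − 0.089929·18.0)
α = (10.16 − 2.85) / (119.0 − 1.619) = 7.312/117.4 = 0.06229

0.062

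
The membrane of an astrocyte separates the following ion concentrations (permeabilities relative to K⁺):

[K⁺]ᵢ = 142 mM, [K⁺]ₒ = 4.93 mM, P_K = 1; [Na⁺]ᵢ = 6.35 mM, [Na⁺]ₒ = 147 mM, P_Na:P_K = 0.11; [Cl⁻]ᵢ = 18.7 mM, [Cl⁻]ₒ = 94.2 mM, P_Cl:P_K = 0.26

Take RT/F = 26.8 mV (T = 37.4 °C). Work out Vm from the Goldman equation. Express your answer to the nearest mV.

-50 mV

Vm = 26.8 · ln[(Σ P·[cation]ₒ + Σ P·[anion]ᵢ) / (Σ P·[cation]ᵢ + Σ P·[anion]ₒ)]
Numerator = 1×4.93 + 0.11×147 + 0.26×18.7 = 25.96
Denominator = 1×142 + 0.11×6.35 + 0.26×94.2 = 167.2
Vm = 26.8 · ln(0.15528) = 26.8 × (-1.8625) = -49.91 mV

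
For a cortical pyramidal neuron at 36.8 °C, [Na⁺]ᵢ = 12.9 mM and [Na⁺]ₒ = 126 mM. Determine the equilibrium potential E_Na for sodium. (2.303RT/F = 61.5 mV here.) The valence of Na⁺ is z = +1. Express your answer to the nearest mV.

E = (61.5/z) · log₁₀([Na⁺]_out/[Na⁺]_in) with z = +1.
= (61.5/1) · log₁₀(126/12.9) = 61.50 · log₁₀(9.767)
= 61.50 · (0.9898) = 60.87 mV

61 mV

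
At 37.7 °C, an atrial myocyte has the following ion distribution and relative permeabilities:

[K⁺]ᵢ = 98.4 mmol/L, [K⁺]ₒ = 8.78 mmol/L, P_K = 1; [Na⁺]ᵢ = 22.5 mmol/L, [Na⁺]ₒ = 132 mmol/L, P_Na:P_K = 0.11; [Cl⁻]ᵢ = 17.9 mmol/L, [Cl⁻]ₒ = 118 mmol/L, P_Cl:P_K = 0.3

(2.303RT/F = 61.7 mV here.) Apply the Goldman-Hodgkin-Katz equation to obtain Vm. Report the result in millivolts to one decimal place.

Vm = 61.7 · log₁₀[(Σ P·[cation]ₒ + Σ P·[anion]ᵢ) / (Σ P·[cation]ᵢ + Σ P·[anion]ₒ)]
Numerator = 1×8.78 + 0.11×132 + 0.3×17.9 = 28.67
Denominator = 1×98.4 + 0.11×22.5 + 0.3×118 = 136.3
Vm = 61.7 · log₁₀(0.21038) = 61.7 × (-0.6770) = -41.77 mV

-41.8 mV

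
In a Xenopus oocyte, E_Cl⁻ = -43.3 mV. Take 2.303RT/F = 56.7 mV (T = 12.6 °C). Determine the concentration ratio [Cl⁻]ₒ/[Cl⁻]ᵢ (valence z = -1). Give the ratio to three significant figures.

5.80

log₁₀([out]/[in]) = E·z/(56.7) = -43.3 × -1 / 56.7 = 0.7637
[out]/[in] = 10^(0.7637) = 5.803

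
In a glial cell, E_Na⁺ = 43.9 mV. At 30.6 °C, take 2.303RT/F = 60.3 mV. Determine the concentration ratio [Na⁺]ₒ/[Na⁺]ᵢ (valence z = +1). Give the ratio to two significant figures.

log₁₀([out]/[in]) = E·z/(60.3) = 43.9 × 1 / 60.3 = 0.7280
[out]/[in] = 10^(0.7280) = 5.346

5.3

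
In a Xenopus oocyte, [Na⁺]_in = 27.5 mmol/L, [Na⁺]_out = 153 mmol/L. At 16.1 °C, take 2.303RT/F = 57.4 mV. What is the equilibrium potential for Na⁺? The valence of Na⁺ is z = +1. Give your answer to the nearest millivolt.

E = (57.4/z) · log₁₀([Na⁺]_out/[Na⁺]_in) with z = +1.
= (57.4/1) · log₁₀(153/27.5) = 57.40 · log₁₀(5.564)
= 57.40 · (0.7454) = 42.78 mV

43 mV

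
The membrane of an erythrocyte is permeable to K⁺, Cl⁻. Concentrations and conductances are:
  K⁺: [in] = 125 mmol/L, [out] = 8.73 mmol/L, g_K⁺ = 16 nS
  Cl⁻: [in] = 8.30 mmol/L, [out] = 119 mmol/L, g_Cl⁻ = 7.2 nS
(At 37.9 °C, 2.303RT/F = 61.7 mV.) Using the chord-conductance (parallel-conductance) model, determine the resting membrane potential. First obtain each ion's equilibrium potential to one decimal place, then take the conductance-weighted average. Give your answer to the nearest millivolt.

-71 mV

E_K⁺ = (61.7/1)·log₁₀(8.73/125) = -71.3 mV
E_Cl⁻ = (61.7/-1)·log₁₀(119/8.30) = -71.4 mV
Vm = (Σ gᵢEᵢ)/(Σ gᵢ) = (16·-71.3 + 7.2·-71.4) / (16 + 7.2)
= -1654.88 / 23.2 = -71.33 mV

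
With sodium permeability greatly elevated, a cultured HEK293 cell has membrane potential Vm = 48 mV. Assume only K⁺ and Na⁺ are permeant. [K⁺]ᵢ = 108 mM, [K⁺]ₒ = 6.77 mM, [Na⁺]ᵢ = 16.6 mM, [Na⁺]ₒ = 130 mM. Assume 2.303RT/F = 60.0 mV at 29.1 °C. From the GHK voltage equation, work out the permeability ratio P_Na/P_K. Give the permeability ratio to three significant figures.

Let α = P_Na/P_K. GHK: Vm = 60.0·log₁₀[(Kₒ + α·Naₒ)/(Kᵢ + α·Naᵢ)].
10^(Vm/60.0) = 10^(48.0/60.0) = 6.3096
So 6.3096·(Kᵢ + α·Naᵢ) = Kₒ + α·Naₒ → α = (6.3096·108.0 − 6.77) / (130.0 − 6.3096·16.6)
α = (681.4 − 6.77) / (130.0 − 104.7) = 674.7/25.26 = 26.71

26.7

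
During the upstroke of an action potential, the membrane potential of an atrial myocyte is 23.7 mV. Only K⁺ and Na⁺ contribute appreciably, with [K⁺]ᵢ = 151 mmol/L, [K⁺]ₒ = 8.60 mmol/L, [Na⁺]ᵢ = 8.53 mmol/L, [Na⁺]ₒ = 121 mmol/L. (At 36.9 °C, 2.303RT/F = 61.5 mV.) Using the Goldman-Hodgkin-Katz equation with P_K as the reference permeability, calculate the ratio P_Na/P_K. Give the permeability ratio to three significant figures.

Let α = P_Na/P_K. GHK: Vm = 61.5·log₁₀[(Kₒ + α·Naₒ)/(Kᵢ + α·Naᵢ)].
10^(Vm/61.5) = 10^(23.7/61.5) = 2.4287
So 2.4287·(Kᵢ + α·Naᵢ) = Kₒ + α·Naₒ → α = (2.4287·151.0 − 8.6) / (121.0 − 2.4287·8.53)
α = (366.7 − 8.6) / (121.0 − 20.72) = 358.1/100.3 = 3.571

3.57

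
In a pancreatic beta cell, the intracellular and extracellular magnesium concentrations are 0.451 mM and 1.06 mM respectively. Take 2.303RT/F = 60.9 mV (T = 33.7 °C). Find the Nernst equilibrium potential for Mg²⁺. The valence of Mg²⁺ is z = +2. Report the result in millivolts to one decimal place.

11.3 mV

E = (60.9/z) · log₁₀([Mg²⁺]_out/[Mg²⁺]_in) with z = +2.
= (60.9/2) · log₁₀(1.06/0.451) = 30.45 · log₁₀(2.35)
= 30.45 · (0.3711) = 11.30 mV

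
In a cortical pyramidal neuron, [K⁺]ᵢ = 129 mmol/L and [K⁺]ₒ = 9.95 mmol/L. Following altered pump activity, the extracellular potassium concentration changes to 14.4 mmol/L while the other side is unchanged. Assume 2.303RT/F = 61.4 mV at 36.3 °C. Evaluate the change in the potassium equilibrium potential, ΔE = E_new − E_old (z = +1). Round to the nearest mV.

E_old = (61.4/1)·log₁₀(9.95/129) = -68.32 mV
E_new = (61.4/1)·log₁₀(14.4/129) = -58.47 mV
ΔE = -58.47 − (-68.32) = 9.86 mV

10 mV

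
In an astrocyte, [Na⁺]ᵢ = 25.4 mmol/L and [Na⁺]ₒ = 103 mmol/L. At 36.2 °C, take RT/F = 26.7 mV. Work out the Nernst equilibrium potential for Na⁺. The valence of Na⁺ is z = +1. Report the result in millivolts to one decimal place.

37.4 mV

E = (26.7/z) · ln([Na⁺]_out/[Na⁺]_in) with z = +1.
= (26.7/1) · ln(103/25.4) = 26.70 · ln(4.055)
= 26.70 · (1.4000) = 37.38 mV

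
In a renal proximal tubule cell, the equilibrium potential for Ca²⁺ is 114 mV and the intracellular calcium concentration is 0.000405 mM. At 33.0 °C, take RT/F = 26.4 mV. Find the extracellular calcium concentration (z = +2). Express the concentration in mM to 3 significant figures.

2.28 mM

Nernst: E = (26.4/2) · ln([out]/[in]), so ln([out]/[in]) = 114.0 × 2 / 26.4 = 8.6364.
[out]/[in] = e^(8.6364) = 5633.
[out] = 5633 × 0.000405 = 2.281 mM.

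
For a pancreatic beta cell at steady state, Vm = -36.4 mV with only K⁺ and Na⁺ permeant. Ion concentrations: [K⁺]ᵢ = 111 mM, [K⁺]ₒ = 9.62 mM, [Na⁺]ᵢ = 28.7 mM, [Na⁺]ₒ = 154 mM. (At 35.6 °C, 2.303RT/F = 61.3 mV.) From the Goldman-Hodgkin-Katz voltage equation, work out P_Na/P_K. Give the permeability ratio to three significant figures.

0.127

Let α = P_Na/P_K. GHK: Vm = 61.3·log₁₀[(Kₒ + α·Naₒ)/(Kᵢ + α·Naᵢ)].
10^(Vm/61.3) = 10^(-36.4/61.3) = 0.2548
So 0.2548·(Kᵢ + α·Naᵢ) = Kₒ + α·Naₒ → α = (0.2548·111.0 − 9.62) / (154.0 − 0.2548·28.7)
α = (28.28 − 9.62) / (154.0 − 7.313) = 18.66/146.7 = 0.1272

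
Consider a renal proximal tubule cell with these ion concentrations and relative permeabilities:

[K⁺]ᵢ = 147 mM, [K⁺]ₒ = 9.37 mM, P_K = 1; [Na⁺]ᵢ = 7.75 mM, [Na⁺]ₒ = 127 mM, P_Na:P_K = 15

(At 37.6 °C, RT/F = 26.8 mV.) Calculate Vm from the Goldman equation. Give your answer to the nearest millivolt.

Vm = 26.8 · ln[(Σ P·[cation]ₒ + Σ P·[anion]ᵢ) / (Σ P·[cation]ᵢ + Σ P·[anion]ₒ)]
Numerator = 1×9.37 + 15×127 = 1914
Denominator = 1×147 + 15×7.75 = 263.2
Vm = 26.8 · ln(7.2721) = 26.8 × (1.9840) = 53.17 mV

53 mV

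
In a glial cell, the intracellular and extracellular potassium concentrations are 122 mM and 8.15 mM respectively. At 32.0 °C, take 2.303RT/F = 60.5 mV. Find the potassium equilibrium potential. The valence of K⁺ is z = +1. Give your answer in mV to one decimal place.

-71.1 mV

E = (60.5/z) · log₁₀([K⁺]_out/[K⁺]_in) with z = +1.
= (60.5/1) · log₁₀(8.15/122) = 60.50 · log₁₀(0.0668)
= 60.50 · (-1.1752) = -71.10 mV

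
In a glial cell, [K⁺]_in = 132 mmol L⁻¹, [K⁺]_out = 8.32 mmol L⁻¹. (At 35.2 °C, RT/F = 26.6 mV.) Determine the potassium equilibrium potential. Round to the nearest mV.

-74 mV

E = (26.6/z) · ln([K⁺]_out/[K⁺]_in) with z = +1.
= (26.6/1) · ln(8.32/132) = 26.60 · ln(0.06303)
= 26.60 · (-2.7641) = -73.53 mV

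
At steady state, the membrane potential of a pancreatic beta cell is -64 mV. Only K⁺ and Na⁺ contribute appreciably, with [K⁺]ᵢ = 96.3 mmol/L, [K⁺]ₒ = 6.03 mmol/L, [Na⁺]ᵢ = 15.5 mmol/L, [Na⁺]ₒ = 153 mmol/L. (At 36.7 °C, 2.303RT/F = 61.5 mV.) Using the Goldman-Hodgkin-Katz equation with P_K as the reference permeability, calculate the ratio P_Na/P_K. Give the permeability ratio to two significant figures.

Let α = P_Na/P_K. GHK: Vm = 61.5·log₁₀[(Kₒ + α·Naₒ)/(Kᵢ + α·Naᵢ)].
10^(Vm/61.5) = 10^(-64.0/61.5) = 0.091065
So 0.091065·(Kᵢ + α·Naᵢ) = Kₒ + α·Naₒ → α = (0.091065·96.3 − 6.03) / (153.0 − 0.091065·15.5)
α = (8.77 − 6.03) / (153.0 − 1.412) = 2.74/151.6 = 0.01807

0.018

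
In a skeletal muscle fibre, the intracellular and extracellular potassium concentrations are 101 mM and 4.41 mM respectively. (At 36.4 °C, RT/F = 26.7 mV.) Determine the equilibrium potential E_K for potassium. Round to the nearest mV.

-84 mV

E = (26.7/z) · ln([K⁺]_out/[K⁺]_in) with z = +1.
= (26.7/1) · ln(4.41/101) = 26.70 · ln(0.04366)
= 26.70 · (-3.1312) = -83.60 mV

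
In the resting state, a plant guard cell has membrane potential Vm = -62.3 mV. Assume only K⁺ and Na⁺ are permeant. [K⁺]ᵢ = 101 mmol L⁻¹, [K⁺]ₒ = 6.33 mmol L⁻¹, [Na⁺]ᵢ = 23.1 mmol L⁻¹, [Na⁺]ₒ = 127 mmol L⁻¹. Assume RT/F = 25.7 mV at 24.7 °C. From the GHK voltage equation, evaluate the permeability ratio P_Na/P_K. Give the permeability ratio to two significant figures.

Let α = P_Na/P_K. GHK: Vm = 25.7·ln[(Kₒ + α·Naₒ)/(Kᵢ + α·Naᵢ)].
e^(Vm/25.7) = e^(-62.3/25.7) = 0.088556
So 0.088556·(Kᵢ + α·Naᵢ) = Kₒ + α·Naₒ → α = (0.088556·101.0 − 6.33) / (127.0 − 0.088556·23.1)
α = (8.944 − 6.33) / (127.0 − 2.046) = 2.614/125 = 0.02092

0.021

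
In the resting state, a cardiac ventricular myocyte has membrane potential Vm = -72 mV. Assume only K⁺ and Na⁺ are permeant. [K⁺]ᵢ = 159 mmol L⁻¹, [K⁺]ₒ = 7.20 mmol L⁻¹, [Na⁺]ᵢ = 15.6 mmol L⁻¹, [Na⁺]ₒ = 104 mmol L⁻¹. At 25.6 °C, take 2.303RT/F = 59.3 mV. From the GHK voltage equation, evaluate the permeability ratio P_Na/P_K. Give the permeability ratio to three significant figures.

Let α = P_Na/P_K. GHK: Vm = 59.3·log₁₀[(Kₒ + α·Naₒ)/(Kᵢ + α·Naᵢ)].
10^(Vm/59.3) = 10^(-72.0/59.3) = 0.061071
So 0.061071·(Kᵢ + α·Naᵢ) = Kₒ + α·Naₒ → α = (0.061071·159.0 − 7.2) / (104.0 − 0.061071·15.6)
α = (9.71 − 7.2) / (104.0 − 0.9527) = 2.51/103 = 0.02436

0.0244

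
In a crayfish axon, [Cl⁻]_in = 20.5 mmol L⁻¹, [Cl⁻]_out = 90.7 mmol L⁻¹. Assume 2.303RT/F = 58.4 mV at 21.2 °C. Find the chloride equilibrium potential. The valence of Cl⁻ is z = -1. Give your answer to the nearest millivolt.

E = (58.4/z) · log₁₀([Cl⁻]_out/[Cl⁻]_in) with z = -1.
For an anion, dividing by z = -1 reverses the sign.
= (58.4/-1) · log₁₀(90.7/20.5) = -58.40 · log₁₀(4.424)
= -58.40 · (0.6459) = -37.72 mV

-38 mV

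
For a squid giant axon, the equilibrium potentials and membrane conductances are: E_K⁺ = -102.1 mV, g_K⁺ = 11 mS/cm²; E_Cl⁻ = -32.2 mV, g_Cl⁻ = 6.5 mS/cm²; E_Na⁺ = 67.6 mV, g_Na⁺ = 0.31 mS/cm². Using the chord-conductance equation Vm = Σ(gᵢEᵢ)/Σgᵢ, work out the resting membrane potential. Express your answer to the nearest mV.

Σ gᵢEᵢ = 11·(-102.1) + 6.5·(-32.2) + 0.31·(67.6) = -1311.44
Σ gᵢ = 11 + 6.5 + 0.31 = 17.81
Vm = -1311.44 / 17.81 = -73.64 mV

-74 mV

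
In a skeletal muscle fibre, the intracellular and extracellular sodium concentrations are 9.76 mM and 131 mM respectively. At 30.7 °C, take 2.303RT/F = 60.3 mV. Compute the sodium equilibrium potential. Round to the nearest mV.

68 mV

E = (60.3/z) · log₁₀([Na⁺]_out/[Na⁺]_in) with z = +1.
= (60.3/1) · log₁₀(131/9.76) = 60.30 · log₁₀(13.42)
= 60.30 · (1.1278) = 68.01 mV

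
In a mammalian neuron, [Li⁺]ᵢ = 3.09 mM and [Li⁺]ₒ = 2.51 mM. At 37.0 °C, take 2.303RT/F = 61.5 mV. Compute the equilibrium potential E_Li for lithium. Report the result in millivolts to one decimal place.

-5.6 mV

E = (61.5/z) · log₁₀([Li⁺]_out/[Li⁺]_in) with z = +1.
= (61.5/1) · log₁₀(2.51/3.09) = 61.50 · log₁₀(0.8123)
= 61.50 · (-0.0903) = -5.55 mV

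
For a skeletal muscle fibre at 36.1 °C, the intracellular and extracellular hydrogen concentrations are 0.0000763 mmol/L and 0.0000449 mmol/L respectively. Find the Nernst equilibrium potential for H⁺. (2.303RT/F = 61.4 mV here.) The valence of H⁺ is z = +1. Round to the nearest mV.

E = (61.4/z) · log₁₀([H⁺]_out/[H⁺]_in) with z = +1.
= (61.4/1) · log₁₀(0.0000449/0.0000763) = 61.40 · log₁₀(0.5885)
= 61.40 · (-0.2303) = -14.14 mV

-14 mV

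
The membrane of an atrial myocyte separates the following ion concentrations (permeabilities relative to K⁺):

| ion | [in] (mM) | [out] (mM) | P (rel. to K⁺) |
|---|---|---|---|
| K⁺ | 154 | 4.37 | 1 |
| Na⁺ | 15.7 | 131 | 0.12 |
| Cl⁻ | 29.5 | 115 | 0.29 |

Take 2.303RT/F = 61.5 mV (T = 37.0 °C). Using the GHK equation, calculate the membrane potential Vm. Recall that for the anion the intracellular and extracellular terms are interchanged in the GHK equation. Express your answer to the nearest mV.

-50 mV

Vm = 61.5 · log₁₀[(Σ P·[cation]ₒ + Σ P·[anion]ᵢ) / (Σ P·[cation]ᵢ + Σ P·[anion]ₒ)]
Numerator = 1×4.37 + 0.12×131 + 0.29×29.5 = 28.64
Denominator = 1×154 + 0.12×15.7 + 0.29×115 = 189.2
Vm = 61.5 · log₁₀(0.15137) = 61.5 × (-0.8200) = -50.43 mV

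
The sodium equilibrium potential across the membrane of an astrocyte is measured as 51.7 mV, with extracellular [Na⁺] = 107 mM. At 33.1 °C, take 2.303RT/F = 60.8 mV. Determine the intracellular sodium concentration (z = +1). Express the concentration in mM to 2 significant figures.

15 mM

Nernst: E = (60.8/1) · log₁₀([out]/[in]), so log₁₀([out]/[in]) = 51.7 × 1 / 60.8 = 0.8503.
[out]/[in] = 10^(0.8503) = 7.085.
[in] = 107 / 7.085 = 15.1 mM.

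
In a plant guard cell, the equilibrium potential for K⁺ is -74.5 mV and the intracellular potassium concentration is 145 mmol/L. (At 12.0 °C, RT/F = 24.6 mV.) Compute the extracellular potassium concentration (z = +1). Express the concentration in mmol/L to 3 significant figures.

7.02 mmol/L

Nernst: E = (24.6/1) · ln([out]/[in]), so ln([out]/[in]) = -74.5 × 1 / 24.6 = -3.0285.
[out]/[in] = e^(-3.0285) = 0.04839.
[out] = 0.04839 × 145 = 7.017 mmol/L.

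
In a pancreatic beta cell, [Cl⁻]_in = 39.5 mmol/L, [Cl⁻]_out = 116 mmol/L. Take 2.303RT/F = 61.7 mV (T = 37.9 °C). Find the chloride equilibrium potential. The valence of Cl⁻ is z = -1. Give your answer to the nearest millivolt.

-29 mV

E = (61.7/z) · log₁₀([Cl⁻]_out/[Cl⁻]_in) with z = -1.
For an anion, dividing by z = -1 reverses the sign.
= (61.7/-1) · log₁₀(116/39.5) = -61.70 · log₁₀(2.937)
= -61.70 · (0.4679) = -28.87 mV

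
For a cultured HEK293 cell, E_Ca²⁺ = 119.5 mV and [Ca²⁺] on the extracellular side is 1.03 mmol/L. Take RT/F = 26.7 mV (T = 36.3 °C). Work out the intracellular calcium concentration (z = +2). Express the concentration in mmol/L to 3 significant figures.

0.000133 mmol/L

Nernst: E = (26.7/2) · ln([out]/[in]), so ln([out]/[in]) = 119.5 × 2 / 26.7 = 8.9513.
[out]/[in] = e^(8.9513) = 7718.
[in] = 1.03 / 7718 = 0.0001335 mmol/L.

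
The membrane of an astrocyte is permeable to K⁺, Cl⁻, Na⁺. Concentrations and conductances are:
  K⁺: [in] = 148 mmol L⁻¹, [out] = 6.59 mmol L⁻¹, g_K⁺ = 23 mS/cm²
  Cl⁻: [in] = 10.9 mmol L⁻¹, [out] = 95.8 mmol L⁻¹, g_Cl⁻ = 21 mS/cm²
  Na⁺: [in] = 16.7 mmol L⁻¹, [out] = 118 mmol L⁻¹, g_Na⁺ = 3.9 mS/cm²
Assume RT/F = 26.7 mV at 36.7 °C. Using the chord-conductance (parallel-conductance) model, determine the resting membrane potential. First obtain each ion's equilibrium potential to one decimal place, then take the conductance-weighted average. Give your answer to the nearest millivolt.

E_K⁺ = (26.7/1)·ln(6.59/148) = -83.1 mV
E_Cl⁻ = (26.7/-1)·ln(95.8/10.9) = -58.0 mV
E_Na⁺ = (26.7/1)·ln(118/16.7) = 52.2 mV
Vm = (Σ gᵢEᵢ)/(Σ gᵢ) = (23·-83.1 + 21·-58.0 + 3.9·52.2) / (23 + 21 + 3.9)
= -2925.72 / 47.9 = -61.08 mV

-61 mV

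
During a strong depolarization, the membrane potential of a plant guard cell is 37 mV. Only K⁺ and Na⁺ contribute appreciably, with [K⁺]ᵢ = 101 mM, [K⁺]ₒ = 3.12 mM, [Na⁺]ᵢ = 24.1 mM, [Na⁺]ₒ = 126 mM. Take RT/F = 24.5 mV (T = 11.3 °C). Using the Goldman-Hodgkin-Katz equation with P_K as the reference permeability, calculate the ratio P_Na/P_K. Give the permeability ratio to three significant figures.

Let α = P_Na/P_K. GHK: Vm = 24.5·ln[(Kₒ + α·Naₒ)/(Kᵢ + α·Naᵢ)].
e^(Vm/24.5) = e^(37.0/24.5) = 4.5277
So 4.5277·(Kᵢ + α·Naᵢ) = Kₒ + α·Naₒ → α = (4.5277·101.0 − 3.12) / (126.0 − 4.5277·24.1)
α = (457.3 − 3.12) / (126.0 − 109.1) = 454.2/16.88 = 26.9

26.9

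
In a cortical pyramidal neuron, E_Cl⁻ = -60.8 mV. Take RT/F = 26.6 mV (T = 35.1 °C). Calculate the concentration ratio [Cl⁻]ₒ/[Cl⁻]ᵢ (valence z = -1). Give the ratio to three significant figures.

ln([out]/[in]) = E·z/(26.6) = -60.8 × -1 / 26.6 = 2.2857
[out]/[in] = e^(2.2857) = 9.833

9.83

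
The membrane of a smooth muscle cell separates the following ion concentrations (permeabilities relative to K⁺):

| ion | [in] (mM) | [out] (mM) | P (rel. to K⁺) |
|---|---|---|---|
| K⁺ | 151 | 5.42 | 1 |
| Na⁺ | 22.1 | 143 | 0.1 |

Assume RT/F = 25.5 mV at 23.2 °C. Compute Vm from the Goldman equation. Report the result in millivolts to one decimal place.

-52.3 mV

Vm = 25.5 · ln[(Σ P·[cation]ₒ + Σ P·[anion]ᵢ) / (Σ P·[cation]ᵢ + Σ P·[anion]ₒ)]
Numerator = 1×5.42 + 0.1×143 = 19.72
Denominator = 1×151 + 0.1×22.1 = 153.2
Vm = 25.5 · ln(0.12871) = 25.5 × (-2.0502) = -52.28 mV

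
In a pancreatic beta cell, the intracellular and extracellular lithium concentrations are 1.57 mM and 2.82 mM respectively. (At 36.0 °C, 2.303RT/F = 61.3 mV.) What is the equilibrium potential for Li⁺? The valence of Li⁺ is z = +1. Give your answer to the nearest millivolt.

E = (61.3/z) · log₁₀([Li⁺]_out/[Li⁺]_in) with z = +1.
= (61.3/1) · log₁₀(2.82/1.57) = 61.30 · log₁₀(1.796)
= 61.30 · (0.2543) = 15.59 mV

16 mV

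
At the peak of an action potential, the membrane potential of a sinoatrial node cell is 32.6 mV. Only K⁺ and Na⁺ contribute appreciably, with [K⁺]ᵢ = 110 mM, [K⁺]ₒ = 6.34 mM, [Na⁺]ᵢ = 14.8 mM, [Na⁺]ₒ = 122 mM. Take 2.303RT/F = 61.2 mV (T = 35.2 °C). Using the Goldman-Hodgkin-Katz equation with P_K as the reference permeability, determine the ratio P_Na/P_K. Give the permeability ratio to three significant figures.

5.15

Let α = P_Na/P_K. GHK: Vm = 61.2·log₁₀[(Kₒ + α·Naₒ)/(Kᵢ + α·Naᵢ)].
10^(Vm/61.2) = 10^(32.6/61.2) = 3.4094
So 3.4094·(Kᵢ + α·Naᵢ) = Kₒ + α·Naₒ → α = (3.4094·110.0 − 6.34) / (122.0 − 3.4094·14.8)
α = (375 − 6.34) / (122.0 − 50.46) = 368.7/71.54 = 5.154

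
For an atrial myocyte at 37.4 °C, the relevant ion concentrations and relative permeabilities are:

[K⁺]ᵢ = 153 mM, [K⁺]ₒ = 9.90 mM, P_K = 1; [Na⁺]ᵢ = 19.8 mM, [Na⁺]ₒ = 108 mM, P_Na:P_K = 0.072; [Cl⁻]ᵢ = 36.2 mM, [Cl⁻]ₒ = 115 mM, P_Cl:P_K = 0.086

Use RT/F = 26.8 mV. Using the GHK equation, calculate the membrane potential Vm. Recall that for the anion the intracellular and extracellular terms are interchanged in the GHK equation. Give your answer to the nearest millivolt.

-55 mV

Vm = 26.8 · ln[(Σ P·[cation]ₒ + Σ P·[anion]ᵢ) / (Σ P·[cation]ᵢ + Σ P·[anion]ₒ)]
Numerator = 1×9.90 + 0.072×108 + 0.086×36.2 = 20.79
Denominator = 1×153 + 0.072×19.8 + 0.086×115 = 164.3
Vm = 26.8 · ln(0.12652) = 26.8 × (-2.0674) = -55.41 mV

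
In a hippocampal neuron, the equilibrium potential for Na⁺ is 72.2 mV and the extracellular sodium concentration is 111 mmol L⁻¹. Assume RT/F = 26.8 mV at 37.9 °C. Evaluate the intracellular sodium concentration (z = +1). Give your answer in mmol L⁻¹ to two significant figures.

Nernst: E = (26.8/1) · ln([out]/[in]), so ln([out]/[in]) = 72.2 × 1 / 26.8 = 2.6940.
[out]/[in] = e^(2.6940) = 14.79.
[in] = 111 / 14.79 = 7.504 mmol L⁻¹.

7.5 mmol L⁻¹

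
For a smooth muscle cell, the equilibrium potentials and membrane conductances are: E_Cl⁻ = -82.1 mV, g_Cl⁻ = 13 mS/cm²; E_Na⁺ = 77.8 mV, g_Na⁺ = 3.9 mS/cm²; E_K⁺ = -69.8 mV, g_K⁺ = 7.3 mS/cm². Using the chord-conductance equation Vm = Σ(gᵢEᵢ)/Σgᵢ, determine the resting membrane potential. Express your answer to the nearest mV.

-53 mV

Σ gᵢEᵢ = 13·(-82.1) + 3.9·(77.8) + 7.3·(-69.8) = -1273.42
Σ gᵢ = 13 + 3.9 + 7.3 = 24.2
Vm = -1273.42 / 24.2 = -52.62 mV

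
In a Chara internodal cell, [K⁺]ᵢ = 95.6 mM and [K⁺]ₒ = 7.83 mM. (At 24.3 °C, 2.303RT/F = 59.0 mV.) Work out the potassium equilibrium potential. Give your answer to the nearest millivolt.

E = (59.0/z) · log₁₀([K⁺]_out/[K⁺]_in) with z = +1.
= (59.0/1) · log₁₀(7.83/95.6) = 59.00 · log₁₀(0.0819)
= 59.00 · (-1.0867) = -64.12 mV

-64 mV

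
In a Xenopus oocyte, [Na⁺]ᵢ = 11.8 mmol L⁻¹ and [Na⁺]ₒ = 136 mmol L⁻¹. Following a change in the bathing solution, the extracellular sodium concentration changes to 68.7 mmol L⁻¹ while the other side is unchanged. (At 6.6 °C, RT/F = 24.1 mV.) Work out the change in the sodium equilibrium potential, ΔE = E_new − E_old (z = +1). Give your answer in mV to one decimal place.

E_old = (24.1/1)·ln(136/11.8) = 58.91 mV
E_new = (24.1/1)·ln(68.7/11.8) = 42.46 mV
ΔE = 42.46 − (58.91) = -16.46 mV

-16.5 mV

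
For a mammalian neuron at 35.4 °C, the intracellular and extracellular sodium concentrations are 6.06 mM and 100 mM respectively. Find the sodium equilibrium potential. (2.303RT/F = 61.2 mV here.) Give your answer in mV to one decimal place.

74.5 mV

E = (61.2/z) · log₁₀([Na⁺]_out/[Na⁺]_in) with z = +1.
= (61.2/1) · log₁₀(100/6.06) = 61.20 · log₁₀(16.5)
= 61.20 · (1.2175) = 74.51 mV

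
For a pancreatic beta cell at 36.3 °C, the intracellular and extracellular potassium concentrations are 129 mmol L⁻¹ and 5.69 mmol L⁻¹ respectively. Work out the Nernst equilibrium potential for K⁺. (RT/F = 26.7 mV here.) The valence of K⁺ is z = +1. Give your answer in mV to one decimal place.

E = (26.7/z) · ln([K⁺]_out/[K⁺]_in) with z = +1.
= (26.7/1) · ln(5.69/129) = 26.70 · ln(0.04411)
= 26.70 · (-3.1211) = -83.33 mV

-83.3 mV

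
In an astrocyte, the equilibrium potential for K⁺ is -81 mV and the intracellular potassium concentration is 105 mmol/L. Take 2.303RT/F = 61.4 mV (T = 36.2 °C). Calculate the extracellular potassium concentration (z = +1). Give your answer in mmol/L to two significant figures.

Nernst: E = (61.4/1) · log₁₀([out]/[in]), so log₁₀([out]/[in]) = -81.0 × 1 / 61.4 = -1.3192.
[out]/[in] = 10^(-1.3192) = 0.04795.
[out] = 0.04795 × 105 = 5.035 mmol/L.

5.0 mmol/L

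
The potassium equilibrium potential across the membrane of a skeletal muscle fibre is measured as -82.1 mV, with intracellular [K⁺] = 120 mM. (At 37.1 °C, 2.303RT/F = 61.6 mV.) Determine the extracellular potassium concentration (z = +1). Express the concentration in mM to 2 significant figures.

5.6 mM

Nernst: E = (61.6/1) · log₁₀([out]/[in]), so log₁₀([out]/[in]) = -82.1 × 1 / 61.6 = -1.3328.
[out]/[in] = 10^(-1.3328) = 0.04647.
[out] = 0.04647 × 120 = 5.577 mM.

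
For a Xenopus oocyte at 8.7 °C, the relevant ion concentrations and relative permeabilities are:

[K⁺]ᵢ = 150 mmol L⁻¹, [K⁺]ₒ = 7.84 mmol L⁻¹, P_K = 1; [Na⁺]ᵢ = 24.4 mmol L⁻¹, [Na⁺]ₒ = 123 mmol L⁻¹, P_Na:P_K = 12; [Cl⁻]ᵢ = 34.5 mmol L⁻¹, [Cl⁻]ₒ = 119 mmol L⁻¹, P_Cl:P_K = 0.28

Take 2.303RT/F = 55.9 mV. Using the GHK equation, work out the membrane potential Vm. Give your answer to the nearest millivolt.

28 mV

Vm = 55.9 · log₁₀[(Σ P·[cation]ₒ + Σ P·[anion]ᵢ) / (Σ P·[cation]ᵢ + Σ P·[anion]ₒ)]
Numerator = 1×7.84 + 12×123 + 0.28×34.5 = 1494
Denominator = 1×150 + 12×24.4 + 0.28×119 = 476.1
Vm = 55.9 · log₁₀(3.1368) = 55.9 × (0.4965) = 27.75 mV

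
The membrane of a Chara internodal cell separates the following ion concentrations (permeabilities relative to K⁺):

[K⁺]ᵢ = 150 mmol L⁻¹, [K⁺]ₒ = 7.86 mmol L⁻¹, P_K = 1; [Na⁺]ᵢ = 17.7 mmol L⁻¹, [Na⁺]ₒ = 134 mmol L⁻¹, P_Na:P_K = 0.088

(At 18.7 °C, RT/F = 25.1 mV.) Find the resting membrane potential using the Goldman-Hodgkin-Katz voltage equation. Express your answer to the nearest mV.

-51 mV

Vm = 25.1 · ln[(Σ P·[cation]ₒ + Σ P·[anion]ᵢ) / (Σ P·[cation]ᵢ + Σ P·[anion]ₒ)]
Numerator = 1×7.86 + 0.088×134 = 19.65
Denominator = 1×150 + 0.088×17.7 = 151.6
Vm = 25.1 · ln(0.12967) = 25.1 × (-2.0428) = -51.27 mV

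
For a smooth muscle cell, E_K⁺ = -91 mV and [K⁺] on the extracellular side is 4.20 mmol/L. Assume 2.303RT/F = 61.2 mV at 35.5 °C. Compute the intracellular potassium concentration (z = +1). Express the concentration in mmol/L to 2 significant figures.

Nernst: E = (61.2/1) · log₁₀([out]/[in]), so log₁₀([out]/[in]) = -91.0 × 1 / 61.2 = -1.4869.
[out]/[in] = 10^(-1.4869) = 0.03259.
[in] = 4.20 / 0.03259 = 128.9 mmol/L.

130 mmol/L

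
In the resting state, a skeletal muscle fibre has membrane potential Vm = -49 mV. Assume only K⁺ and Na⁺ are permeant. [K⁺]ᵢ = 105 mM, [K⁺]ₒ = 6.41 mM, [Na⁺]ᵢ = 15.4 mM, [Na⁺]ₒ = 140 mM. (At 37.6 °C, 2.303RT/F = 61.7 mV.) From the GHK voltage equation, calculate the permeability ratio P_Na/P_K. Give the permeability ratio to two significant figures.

Let α = P_Na/P_K. GHK: Vm = 61.7·log₁₀[(Kₒ + α·Naₒ)/(Kᵢ + α·Naᵢ)].
10^(Vm/61.7) = 10^(-49.0/61.7) = 0.16063
So 0.16063·(Kᵢ + α·Naᵢ) = Kₒ + α·Naₒ → α = (0.16063·105.0 − 6.41) / (140.0 − 0.16063·15.4)
α = (16.87 − 6.41) / (140.0 − 2.474) = 10.46/137.5 = 0.07603

0.076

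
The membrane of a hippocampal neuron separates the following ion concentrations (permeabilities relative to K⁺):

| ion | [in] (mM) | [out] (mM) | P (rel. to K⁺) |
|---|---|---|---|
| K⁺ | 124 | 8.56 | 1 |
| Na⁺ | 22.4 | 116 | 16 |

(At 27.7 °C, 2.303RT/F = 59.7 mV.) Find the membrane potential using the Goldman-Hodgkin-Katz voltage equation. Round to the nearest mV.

Vm = 59.7 · log₁₀[(Σ P·[cation]ₒ + Σ P·[anion]ᵢ) / (Σ P·[cation]ᵢ + Σ P·[anion]ₒ)]
Numerator = 1×8.56 + 16×116 = 1865
Denominator = 1×124 + 16×22.4 = 482.4
Vm = 59.7 · log₁₀(3.8652) = 59.7 × (0.5872) = 35.05 mV

35 mV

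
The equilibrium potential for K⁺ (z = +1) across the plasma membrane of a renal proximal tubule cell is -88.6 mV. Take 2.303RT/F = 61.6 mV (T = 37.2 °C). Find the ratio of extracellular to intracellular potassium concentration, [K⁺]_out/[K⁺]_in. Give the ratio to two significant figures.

log₁₀([out]/[in]) = E·z/(61.6) = -88.6 × 1 / 61.6 = -1.4383
[out]/[in] = 10^(-1.4383) = 0.03645

0.036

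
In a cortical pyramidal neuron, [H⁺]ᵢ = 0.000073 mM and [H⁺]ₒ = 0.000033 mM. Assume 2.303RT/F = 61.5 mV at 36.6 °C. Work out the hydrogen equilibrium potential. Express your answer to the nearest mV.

-21 mV

E = (61.5/z) · log₁₀([H⁺]_out/[H⁺]_in) with z = +1.
= (61.5/1) · log₁₀(0.000033/0.000073) = 61.50 · log₁₀(0.4521)
= 61.50 · (-0.3448) = -21.21 mV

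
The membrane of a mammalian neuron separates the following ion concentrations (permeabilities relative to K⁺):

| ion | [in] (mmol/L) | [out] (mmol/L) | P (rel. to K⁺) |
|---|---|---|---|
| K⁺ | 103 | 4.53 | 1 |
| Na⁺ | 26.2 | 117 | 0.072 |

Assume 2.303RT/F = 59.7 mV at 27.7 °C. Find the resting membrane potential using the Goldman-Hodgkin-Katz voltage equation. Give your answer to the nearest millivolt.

Vm = 59.7 · log₁₀[(Σ P·[cation]ₒ + Σ P·[anion]ᵢ) / (Σ P·[cation]ᵢ + Σ P·[anion]ₒ)]
Numerator = 1×4.53 + 0.072×117 = 12.95
Denominator = 1×103 + 0.072×26.2 = 104.9
Vm = 59.7 · log₁₀(0.12351) = 59.7 × (-0.9083) = -54.23 mV

-54 mV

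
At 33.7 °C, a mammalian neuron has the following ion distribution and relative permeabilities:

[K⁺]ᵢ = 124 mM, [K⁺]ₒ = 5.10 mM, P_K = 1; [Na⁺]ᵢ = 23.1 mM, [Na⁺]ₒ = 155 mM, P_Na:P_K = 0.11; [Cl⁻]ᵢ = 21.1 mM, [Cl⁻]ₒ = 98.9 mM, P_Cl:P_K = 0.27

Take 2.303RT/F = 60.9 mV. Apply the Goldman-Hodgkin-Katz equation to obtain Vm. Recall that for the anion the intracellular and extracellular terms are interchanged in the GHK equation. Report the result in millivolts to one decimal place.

Vm = 60.9 · log₁₀[(Σ P·[cation]ₒ + Σ P·[anion]ᵢ) / (Σ P·[cation]ᵢ + Σ P·[anion]ₒ)]
Numerator = 1×5.10 + 0.11×155 + 0.27×21.1 = 27.85
Denominator = 1×124 + 0.11×23.1 + 0.27×98.9 = 153.2
Vm = 60.9 · log₁₀(0.18172) = 60.9 × (-0.7406) = -45.10 mV

-45.1 mV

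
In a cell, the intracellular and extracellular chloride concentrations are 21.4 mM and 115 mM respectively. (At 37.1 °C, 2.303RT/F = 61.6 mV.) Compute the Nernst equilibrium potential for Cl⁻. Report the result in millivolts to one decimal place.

E = (61.6/z) · log₁₀([Cl⁻]_out/[Cl⁻]_in) with z = -1.
For an anion, dividing by z = -1 reverses the sign.
= (61.6/-1) · log₁₀(115/21.4) = -61.60 · log₁₀(5.374)
= -61.60 · (0.7303) = -44.99 mV

-45.0 mV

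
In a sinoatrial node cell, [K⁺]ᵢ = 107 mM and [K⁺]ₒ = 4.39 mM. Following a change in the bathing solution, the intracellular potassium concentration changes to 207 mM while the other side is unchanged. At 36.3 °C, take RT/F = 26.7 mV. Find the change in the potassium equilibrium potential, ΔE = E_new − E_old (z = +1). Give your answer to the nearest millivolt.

E_old = (26.7/1)·ln(4.39/107) = -85.27 mV
E_new = (26.7/1)·ln(4.39/207) = -102.89 mV
ΔE = -102.89 − (-85.27) = -17.62 mV

-18 mV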